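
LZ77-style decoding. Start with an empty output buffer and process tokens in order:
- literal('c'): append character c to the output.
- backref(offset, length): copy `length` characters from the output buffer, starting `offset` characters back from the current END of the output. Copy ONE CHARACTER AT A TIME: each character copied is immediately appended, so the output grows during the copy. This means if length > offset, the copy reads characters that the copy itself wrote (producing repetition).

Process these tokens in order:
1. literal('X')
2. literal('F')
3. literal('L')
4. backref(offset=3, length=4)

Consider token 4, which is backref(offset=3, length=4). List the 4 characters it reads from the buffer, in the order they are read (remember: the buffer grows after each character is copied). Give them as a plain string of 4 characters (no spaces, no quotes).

Token 1: literal('X'). Output: "X"
Token 2: literal('F'). Output: "XF"
Token 3: literal('L'). Output: "XFL"
Token 4: backref(off=3, len=4). Buffer before: "XFL" (len 3)
  byte 1: read out[0]='X', append. Buffer now: "XFLX"
  byte 2: read out[1]='F', append. Buffer now: "XFLXF"
  byte 3: read out[2]='L', append. Buffer now: "XFLXFL"
  byte 4: read out[3]='X', append. Buffer now: "XFLXFLX"

Answer: XFLX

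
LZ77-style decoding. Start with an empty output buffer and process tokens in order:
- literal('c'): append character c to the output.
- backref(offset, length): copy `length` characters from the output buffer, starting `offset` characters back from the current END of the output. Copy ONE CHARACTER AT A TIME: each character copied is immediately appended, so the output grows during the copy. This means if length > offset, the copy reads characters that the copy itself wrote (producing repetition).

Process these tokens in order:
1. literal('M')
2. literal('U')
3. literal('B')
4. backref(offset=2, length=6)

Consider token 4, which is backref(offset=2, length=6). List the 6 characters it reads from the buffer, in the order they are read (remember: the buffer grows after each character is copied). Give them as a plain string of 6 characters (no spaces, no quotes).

Token 1: literal('M'). Output: "M"
Token 2: literal('U'). Output: "MU"
Token 3: literal('B'). Output: "MUB"
Token 4: backref(off=2, len=6). Buffer before: "MUB" (len 3)
  byte 1: read out[1]='U', append. Buffer now: "MUBU"
  byte 2: read out[2]='B', append. Buffer now: "MUBUB"
  byte 3: read out[3]='U', append. Buffer now: "MUBUBU"
  byte 4: read out[4]='B', append. Buffer now: "MUBUBUB"
  byte 5: read out[5]='U', append. Buffer now: "MUBUBUBU"
  byte 6: read out[6]='B', append. Buffer now: "MUBUBUBUB"

Answer: UBUBUB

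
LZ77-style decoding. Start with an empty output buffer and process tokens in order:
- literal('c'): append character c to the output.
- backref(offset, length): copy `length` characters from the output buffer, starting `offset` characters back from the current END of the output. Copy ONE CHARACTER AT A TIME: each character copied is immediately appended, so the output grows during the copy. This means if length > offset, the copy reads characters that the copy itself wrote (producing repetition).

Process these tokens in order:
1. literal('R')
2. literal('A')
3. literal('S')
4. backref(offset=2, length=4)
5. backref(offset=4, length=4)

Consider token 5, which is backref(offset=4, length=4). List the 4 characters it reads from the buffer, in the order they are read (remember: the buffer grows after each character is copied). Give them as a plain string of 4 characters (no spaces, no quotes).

Answer: ASAS

Derivation:
Token 1: literal('R'). Output: "R"
Token 2: literal('A'). Output: "RA"
Token 3: literal('S'). Output: "RAS"
Token 4: backref(off=2, len=4) (overlapping!). Copied 'ASAS' from pos 1. Output: "RASASAS"
Token 5: backref(off=4, len=4). Buffer before: "RASASAS" (len 7)
  byte 1: read out[3]='A', append. Buffer now: "RASASASA"
  byte 2: read out[4]='S', append. Buffer now: "RASASASAS"
  byte 3: read out[5]='A', append. Buffer now: "RASASASASA"
  byte 4: read out[6]='S', append. Buffer now: "RASASASASAS"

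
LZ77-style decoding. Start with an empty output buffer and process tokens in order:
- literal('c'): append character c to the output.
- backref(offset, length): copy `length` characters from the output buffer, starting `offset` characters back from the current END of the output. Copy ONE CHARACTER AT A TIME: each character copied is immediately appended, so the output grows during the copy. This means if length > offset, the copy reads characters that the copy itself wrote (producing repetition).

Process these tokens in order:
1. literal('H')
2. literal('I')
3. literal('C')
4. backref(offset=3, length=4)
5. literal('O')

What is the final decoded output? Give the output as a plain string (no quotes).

Token 1: literal('H'). Output: "H"
Token 2: literal('I'). Output: "HI"
Token 3: literal('C'). Output: "HIC"
Token 4: backref(off=3, len=4) (overlapping!). Copied 'HICH' from pos 0. Output: "HICHICH"
Token 5: literal('O'). Output: "HICHICHO"

Answer: HICHICHO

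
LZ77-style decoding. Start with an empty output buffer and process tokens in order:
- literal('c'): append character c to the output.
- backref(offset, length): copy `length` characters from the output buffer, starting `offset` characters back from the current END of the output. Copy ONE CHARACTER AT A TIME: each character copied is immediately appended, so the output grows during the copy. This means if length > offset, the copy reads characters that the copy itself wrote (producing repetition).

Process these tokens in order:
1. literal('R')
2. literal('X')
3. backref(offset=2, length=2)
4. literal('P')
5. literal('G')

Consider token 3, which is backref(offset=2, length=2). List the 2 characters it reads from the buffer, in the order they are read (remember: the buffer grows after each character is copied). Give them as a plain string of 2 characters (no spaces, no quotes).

Answer: RX

Derivation:
Token 1: literal('R'). Output: "R"
Token 2: literal('X'). Output: "RX"
Token 3: backref(off=2, len=2). Buffer before: "RX" (len 2)
  byte 1: read out[0]='R', append. Buffer now: "RXR"
  byte 2: read out[1]='X', append. Buffer now: "RXRX"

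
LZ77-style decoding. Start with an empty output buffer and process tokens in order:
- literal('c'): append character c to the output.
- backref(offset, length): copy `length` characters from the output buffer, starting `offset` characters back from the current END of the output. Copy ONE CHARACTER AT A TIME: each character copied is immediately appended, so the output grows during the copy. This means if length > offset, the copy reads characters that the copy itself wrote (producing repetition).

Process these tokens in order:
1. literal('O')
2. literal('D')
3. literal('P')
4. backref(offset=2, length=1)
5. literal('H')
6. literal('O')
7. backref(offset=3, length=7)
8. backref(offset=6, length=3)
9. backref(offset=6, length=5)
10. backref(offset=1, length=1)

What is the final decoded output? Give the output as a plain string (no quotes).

Token 1: literal('O'). Output: "O"
Token 2: literal('D'). Output: "OD"
Token 3: literal('P'). Output: "ODP"
Token 4: backref(off=2, len=1). Copied 'D' from pos 1. Output: "ODPD"
Token 5: literal('H'). Output: "ODPDH"
Token 6: literal('O'). Output: "ODPDHO"
Token 7: backref(off=3, len=7) (overlapping!). Copied 'DHODHOD' from pos 3. Output: "ODPDHODHODHOD"
Token 8: backref(off=6, len=3). Copied 'HOD' from pos 7. Output: "ODPDHODHODHODHOD"
Token 9: backref(off=6, len=5). Copied 'HODHO' from pos 10. Output: "ODPDHODHODHODHODHODHO"
Token 10: backref(off=1, len=1). Copied 'O' from pos 20. Output: "ODPDHODHODHODHODHODHOO"

Answer: ODPDHODHODHODHODHODHOO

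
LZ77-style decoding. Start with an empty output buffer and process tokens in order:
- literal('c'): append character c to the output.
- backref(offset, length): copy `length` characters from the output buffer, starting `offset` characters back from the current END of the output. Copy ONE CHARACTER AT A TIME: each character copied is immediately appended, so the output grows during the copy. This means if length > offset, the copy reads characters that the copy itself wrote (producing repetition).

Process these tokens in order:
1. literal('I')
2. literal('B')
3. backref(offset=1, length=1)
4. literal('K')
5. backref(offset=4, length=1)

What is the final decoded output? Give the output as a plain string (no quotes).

Token 1: literal('I'). Output: "I"
Token 2: literal('B'). Output: "IB"
Token 3: backref(off=1, len=1). Copied 'B' from pos 1. Output: "IBB"
Token 4: literal('K'). Output: "IBBK"
Token 5: backref(off=4, len=1). Copied 'I' from pos 0. Output: "IBBKI"

Answer: IBBKI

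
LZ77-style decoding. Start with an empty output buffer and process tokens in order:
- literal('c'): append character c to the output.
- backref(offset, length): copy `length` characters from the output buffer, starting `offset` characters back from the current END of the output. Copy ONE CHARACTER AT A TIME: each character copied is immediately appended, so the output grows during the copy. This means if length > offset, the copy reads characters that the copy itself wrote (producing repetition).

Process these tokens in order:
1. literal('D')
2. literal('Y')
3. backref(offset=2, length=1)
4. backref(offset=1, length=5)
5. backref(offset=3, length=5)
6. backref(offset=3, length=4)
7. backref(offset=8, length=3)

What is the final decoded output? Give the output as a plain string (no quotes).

Token 1: literal('D'). Output: "D"
Token 2: literal('Y'). Output: "DY"
Token 3: backref(off=2, len=1). Copied 'D' from pos 0. Output: "DYD"
Token 4: backref(off=1, len=5) (overlapping!). Copied 'DDDDD' from pos 2. Output: "DYDDDDDD"
Token 5: backref(off=3, len=5) (overlapping!). Copied 'DDDDD' from pos 5. Output: "DYDDDDDDDDDDD"
Token 6: backref(off=3, len=4) (overlapping!). Copied 'DDDD' from pos 10. Output: "DYDDDDDDDDDDDDDDD"
Token 7: backref(off=8, len=3). Copied 'DDD' from pos 9. Output: "DYDDDDDDDDDDDDDDDDDD"

Answer: DYDDDDDDDDDDDDDDDDDD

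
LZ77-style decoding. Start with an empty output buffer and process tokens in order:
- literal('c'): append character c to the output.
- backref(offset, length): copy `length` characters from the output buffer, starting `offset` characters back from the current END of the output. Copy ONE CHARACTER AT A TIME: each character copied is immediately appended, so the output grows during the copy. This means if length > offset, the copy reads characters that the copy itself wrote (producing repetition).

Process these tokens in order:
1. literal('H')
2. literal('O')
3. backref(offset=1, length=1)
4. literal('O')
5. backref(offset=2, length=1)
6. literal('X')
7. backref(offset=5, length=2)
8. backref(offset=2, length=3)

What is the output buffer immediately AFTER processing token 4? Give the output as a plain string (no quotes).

Token 1: literal('H'). Output: "H"
Token 2: literal('O'). Output: "HO"
Token 3: backref(off=1, len=1). Copied 'O' from pos 1. Output: "HOO"
Token 4: literal('O'). Output: "HOOO"

Answer: HOOO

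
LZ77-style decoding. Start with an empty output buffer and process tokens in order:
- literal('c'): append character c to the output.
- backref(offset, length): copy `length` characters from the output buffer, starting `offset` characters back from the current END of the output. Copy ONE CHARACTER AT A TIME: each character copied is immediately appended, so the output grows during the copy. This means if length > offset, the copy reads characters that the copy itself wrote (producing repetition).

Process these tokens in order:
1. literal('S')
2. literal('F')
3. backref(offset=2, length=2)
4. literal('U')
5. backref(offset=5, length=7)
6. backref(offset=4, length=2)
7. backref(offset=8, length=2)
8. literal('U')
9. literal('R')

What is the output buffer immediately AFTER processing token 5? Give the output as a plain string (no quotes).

Answer: SFSFUSFSFUSF

Derivation:
Token 1: literal('S'). Output: "S"
Token 2: literal('F'). Output: "SF"
Token 3: backref(off=2, len=2). Copied 'SF' from pos 0. Output: "SFSF"
Token 4: literal('U'). Output: "SFSFU"
Token 5: backref(off=5, len=7) (overlapping!). Copied 'SFSFUSF' from pos 0. Output: "SFSFUSFSFUSF"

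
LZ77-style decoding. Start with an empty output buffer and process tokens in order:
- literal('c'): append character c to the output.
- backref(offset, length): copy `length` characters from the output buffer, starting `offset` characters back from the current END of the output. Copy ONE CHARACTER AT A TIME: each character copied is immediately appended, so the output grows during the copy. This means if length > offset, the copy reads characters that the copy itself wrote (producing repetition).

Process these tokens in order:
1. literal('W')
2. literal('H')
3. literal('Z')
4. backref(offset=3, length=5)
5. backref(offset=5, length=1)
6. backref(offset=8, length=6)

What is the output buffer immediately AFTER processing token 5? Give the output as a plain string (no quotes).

Token 1: literal('W'). Output: "W"
Token 2: literal('H'). Output: "WH"
Token 3: literal('Z'). Output: "WHZ"
Token 4: backref(off=3, len=5) (overlapping!). Copied 'WHZWH' from pos 0. Output: "WHZWHZWH"
Token 5: backref(off=5, len=1). Copied 'W' from pos 3. Output: "WHZWHZWHW"

Answer: WHZWHZWHW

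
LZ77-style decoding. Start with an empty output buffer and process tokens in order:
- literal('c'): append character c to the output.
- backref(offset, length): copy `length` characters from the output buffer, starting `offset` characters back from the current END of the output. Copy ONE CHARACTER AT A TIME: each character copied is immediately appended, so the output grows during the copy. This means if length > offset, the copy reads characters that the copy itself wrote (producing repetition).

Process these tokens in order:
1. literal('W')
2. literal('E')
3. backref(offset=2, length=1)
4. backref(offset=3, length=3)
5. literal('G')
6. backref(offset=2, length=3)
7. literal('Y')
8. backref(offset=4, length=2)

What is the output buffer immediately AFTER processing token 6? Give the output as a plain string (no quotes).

Token 1: literal('W'). Output: "W"
Token 2: literal('E'). Output: "WE"
Token 3: backref(off=2, len=1). Copied 'W' from pos 0. Output: "WEW"
Token 4: backref(off=3, len=3). Copied 'WEW' from pos 0. Output: "WEWWEW"
Token 5: literal('G'). Output: "WEWWEWG"
Token 6: backref(off=2, len=3) (overlapping!). Copied 'WGW' from pos 5. Output: "WEWWEWGWGW"

Answer: WEWWEWGWGW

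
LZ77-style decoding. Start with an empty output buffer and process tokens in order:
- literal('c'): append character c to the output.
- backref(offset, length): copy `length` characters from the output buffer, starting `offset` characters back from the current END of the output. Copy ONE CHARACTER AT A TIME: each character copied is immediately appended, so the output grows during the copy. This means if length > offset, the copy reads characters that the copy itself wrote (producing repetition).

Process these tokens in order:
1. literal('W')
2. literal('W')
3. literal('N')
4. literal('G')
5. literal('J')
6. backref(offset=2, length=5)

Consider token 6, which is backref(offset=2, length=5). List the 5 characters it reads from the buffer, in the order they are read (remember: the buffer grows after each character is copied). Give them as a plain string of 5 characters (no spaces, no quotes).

Answer: GJGJG

Derivation:
Token 1: literal('W'). Output: "W"
Token 2: literal('W'). Output: "WW"
Token 3: literal('N'). Output: "WWN"
Token 4: literal('G'). Output: "WWNG"
Token 5: literal('J'). Output: "WWNGJ"
Token 6: backref(off=2, len=5). Buffer before: "WWNGJ" (len 5)
  byte 1: read out[3]='G', append. Buffer now: "WWNGJG"
  byte 2: read out[4]='J', append. Buffer now: "WWNGJGJ"
  byte 3: read out[5]='G', append. Buffer now: "WWNGJGJG"
  byte 4: read out[6]='J', append. Buffer now: "WWNGJGJGJ"
  byte 5: read out[7]='G', append. Buffer now: "WWNGJGJGJG"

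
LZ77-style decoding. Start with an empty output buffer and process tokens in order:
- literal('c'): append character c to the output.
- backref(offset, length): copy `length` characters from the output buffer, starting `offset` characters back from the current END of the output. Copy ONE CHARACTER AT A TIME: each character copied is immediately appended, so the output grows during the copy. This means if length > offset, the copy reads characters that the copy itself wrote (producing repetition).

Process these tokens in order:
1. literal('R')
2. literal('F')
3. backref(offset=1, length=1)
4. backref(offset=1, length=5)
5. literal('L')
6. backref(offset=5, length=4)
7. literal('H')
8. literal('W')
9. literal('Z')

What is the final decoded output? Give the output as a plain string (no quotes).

Token 1: literal('R'). Output: "R"
Token 2: literal('F'). Output: "RF"
Token 3: backref(off=1, len=1). Copied 'F' from pos 1. Output: "RFF"
Token 4: backref(off=1, len=5) (overlapping!). Copied 'FFFFF' from pos 2. Output: "RFFFFFFF"
Token 5: literal('L'). Output: "RFFFFFFFL"
Token 6: backref(off=5, len=4). Copied 'FFFF' from pos 4. Output: "RFFFFFFFLFFFF"
Token 7: literal('H'). Output: "RFFFFFFFLFFFFH"
Token 8: literal('W'). Output: "RFFFFFFFLFFFFHW"
Token 9: literal('Z'). Output: "RFFFFFFFLFFFFHWZ"

Answer: RFFFFFFFLFFFFHWZ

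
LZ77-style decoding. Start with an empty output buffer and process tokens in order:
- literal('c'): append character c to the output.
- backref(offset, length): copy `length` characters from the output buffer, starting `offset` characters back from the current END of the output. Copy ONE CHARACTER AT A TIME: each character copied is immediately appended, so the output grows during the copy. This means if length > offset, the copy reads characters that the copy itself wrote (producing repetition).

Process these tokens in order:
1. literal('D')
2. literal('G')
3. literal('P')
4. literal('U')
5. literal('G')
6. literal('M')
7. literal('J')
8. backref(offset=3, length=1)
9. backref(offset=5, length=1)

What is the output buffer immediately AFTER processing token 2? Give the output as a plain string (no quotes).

Answer: DG

Derivation:
Token 1: literal('D'). Output: "D"
Token 2: literal('G'). Output: "DG"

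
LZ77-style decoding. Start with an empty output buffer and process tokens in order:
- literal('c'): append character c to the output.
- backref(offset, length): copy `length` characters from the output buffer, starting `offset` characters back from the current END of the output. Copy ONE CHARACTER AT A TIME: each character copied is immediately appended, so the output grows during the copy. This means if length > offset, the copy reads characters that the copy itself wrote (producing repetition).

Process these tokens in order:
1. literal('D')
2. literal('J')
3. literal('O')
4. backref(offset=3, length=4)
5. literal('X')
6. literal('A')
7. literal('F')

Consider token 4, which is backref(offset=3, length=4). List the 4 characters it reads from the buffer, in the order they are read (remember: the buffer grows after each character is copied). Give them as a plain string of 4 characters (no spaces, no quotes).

Answer: DJOD

Derivation:
Token 1: literal('D'). Output: "D"
Token 2: literal('J'). Output: "DJ"
Token 3: literal('O'). Output: "DJO"
Token 4: backref(off=3, len=4). Buffer before: "DJO" (len 3)
  byte 1: read out[0]='D', append. Buffer now: "DJOD"
  byte 2: read out[1]='J', append. Buffer now: "DJODJ"
  byte 3: read out[2]='O', append. Buffer now: "DJODJO"
  byte 4: read out[3]='D', append. Buffer now: "DJODJOD"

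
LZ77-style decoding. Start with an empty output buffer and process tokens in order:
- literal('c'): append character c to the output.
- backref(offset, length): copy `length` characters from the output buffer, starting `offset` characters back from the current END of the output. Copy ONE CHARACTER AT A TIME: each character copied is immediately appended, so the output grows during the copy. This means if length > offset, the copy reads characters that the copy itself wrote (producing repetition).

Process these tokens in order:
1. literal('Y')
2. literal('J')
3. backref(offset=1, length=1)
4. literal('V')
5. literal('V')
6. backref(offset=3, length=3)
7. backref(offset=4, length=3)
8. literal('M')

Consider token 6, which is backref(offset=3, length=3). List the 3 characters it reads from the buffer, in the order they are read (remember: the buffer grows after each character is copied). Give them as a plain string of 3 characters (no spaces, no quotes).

Answer: JVV

Derivation:
Token 1: literal('Y'). Output: "Y"
Token 2: literal('J'). Output: "YJ"
Token 3: backref(off=1, len=1). Copied 'J' from pos 1. Output: "YJJ"
Token 4: literal('V'). Output: "YJJV"
Token 5: literal('V'). Output: "YJJVV"
Token 6: backref(off=3, len=3). Buffer before: "YJJVV" (len 5)
  byte 1: read out[2]='J', append. Buffer now: "YJJVVJ"
  byte 2: read out[3]='V', append. Buffer now: "YJJVVJV"
  byte 3: read out[4]='V', append. Buffer now: "YJJVVJVV"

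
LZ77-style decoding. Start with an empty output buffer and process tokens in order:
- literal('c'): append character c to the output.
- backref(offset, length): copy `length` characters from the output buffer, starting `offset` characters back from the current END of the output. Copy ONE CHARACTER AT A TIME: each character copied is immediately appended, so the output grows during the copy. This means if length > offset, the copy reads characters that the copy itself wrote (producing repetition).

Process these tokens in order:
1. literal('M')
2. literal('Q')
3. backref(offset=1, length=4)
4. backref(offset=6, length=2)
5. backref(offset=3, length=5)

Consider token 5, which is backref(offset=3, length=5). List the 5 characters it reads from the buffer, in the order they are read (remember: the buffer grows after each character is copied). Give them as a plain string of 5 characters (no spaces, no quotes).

Answer: QMQQM

Derivation:
Token 1: literal('M'). Output: "M"
Token 2: literal('Q'). Output: "MQ"
Token 3: backref(off=1, len=4) (overlapping!). Copied 'QQQQ' from pos 1. Output: "MQQQQQ"
Token 4: backref(off=6, len=2). Copied 'MQ' from pos 0. Output: "MQQQQQMQ"
Token 5: backref(off=3, len=5). Buffer before: "MQQQQQMQ" (len 8)
  byte 1: read out[5]='Q', append. Buffer now: "MQQQQQMQQ"
  byte 2: read out[6]='M', append. Buffer now: "MQQQQQMQQM"
  byte 3: read out[7]='Q', append. Buffer now: "MQQQQQMQQMQ"
  byte 4: read out[8]='Q', append. Buffer now: "MQQQQQMQQMQQ"
  byte 5: read out[9]='M', append. Buffer now: "MQQQQQMQQMQQM"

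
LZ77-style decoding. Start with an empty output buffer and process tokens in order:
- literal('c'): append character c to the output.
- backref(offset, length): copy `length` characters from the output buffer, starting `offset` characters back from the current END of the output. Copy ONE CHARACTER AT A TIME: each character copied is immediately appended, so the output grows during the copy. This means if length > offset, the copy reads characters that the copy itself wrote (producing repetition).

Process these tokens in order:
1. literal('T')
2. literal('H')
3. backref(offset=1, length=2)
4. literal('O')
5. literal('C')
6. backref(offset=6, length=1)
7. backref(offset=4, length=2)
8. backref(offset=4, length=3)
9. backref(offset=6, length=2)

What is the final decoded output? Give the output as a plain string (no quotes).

Token 1: literal('T'). Output: "T"
Token 2: literal('H'). Output: "TH"
Token 3: backref(off=1, len=2) (overlapping!). Copied 'HH' from pos 1. Output: "THHH"
Token 4: literal('O'). Output: "THHHO"
Token 5: literal('C'). Output: "THHHOC"
Token 6: backref(off=6, len=1). Copied 'T' from pos 0. Output: "THHHOCT"
Token 7: backref(off=4, len=2). Copied 'HO' from pos 3. Output: "THHHOCTHO"
Token 8: backref(off=4, len=3). Copied 'CTH' from pos 5. Output: "THHHOCTHOCTH"
Token 9: backref(off=6, len=2). Copied 'TH' from pos 6. Output: "THHHOCTHOCTHTH"

Answer: THHHOCTHOCTHTH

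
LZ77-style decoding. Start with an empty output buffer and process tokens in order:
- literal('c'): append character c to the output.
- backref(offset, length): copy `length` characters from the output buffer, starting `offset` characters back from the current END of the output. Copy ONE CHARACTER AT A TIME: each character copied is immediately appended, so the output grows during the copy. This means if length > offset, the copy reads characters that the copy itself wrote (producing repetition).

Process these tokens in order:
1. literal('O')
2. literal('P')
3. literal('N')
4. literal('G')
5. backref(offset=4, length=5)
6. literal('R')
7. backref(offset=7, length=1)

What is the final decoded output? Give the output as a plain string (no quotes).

Token 1: literal('O'). Output: "O"
Token 2: literal('P'). Output: "OP"
Token 3: literal('N'). Output: "OPN"
Token 4: literal('G'). Output: "OPNG"
Token 5: backref(off=4, len=5) (overlapping!). Copied 'OPNGO' from pos 0. Output: "OPNGOPNGO"
Token 6: literal('R'). Output: "OPNGOPNGOR"
Token 7: backref(off=7, len=1). Copied 'G' from pos 3. Output: "OPNGOPNGORG"

Answer: OPNGOPNGORG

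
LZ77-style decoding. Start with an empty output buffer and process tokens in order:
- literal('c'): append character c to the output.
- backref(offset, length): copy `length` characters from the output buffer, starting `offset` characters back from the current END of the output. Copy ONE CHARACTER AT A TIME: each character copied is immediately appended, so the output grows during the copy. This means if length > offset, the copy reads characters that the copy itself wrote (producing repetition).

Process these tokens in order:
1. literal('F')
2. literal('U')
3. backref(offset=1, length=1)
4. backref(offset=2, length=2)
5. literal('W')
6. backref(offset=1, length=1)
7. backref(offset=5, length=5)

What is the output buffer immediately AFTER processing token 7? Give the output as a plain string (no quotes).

Token 1: literal('F'). Output: "F"
Token 2: literal('U'). Output: "FU"
Token 3: backref(off=1, len=1). Copied 'U' from pos 1. Output: "FUU"
Token 4: backref(off=2, len=2). Copied 'UU' from pos 1. Output: "FUUUU"
Token 5: literal('W'). Output: "FUUUUW"
Token 6: backref(off=1, len=1). Copied 'W' from pos 5. Output: "FUUUUWW"
Token 7: backref(off=5, len=5). Copied 'UUUWW' from pos 2. Output: "FUUUUWWUUUWW"

Answer: FUUUUWWUUUWW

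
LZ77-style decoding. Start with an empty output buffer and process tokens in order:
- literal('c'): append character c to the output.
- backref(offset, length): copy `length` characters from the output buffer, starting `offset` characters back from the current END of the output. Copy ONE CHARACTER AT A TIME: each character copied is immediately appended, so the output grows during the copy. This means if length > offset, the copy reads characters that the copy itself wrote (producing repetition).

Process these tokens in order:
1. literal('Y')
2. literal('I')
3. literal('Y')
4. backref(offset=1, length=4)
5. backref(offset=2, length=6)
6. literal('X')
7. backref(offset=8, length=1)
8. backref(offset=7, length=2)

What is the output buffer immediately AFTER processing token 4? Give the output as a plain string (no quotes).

Answer: YIYYYYY

Derivation:
Token 1: literal('Y'). Output: "Y"
Token 2: literal('I'). Output: "YI"
Token 3: literal('Y'). Output: "YIY"
Token 4: backref(off=1, len=4) (overlapping!). Copied 'YYYY' from pos 2. Output: "YIYYYYY"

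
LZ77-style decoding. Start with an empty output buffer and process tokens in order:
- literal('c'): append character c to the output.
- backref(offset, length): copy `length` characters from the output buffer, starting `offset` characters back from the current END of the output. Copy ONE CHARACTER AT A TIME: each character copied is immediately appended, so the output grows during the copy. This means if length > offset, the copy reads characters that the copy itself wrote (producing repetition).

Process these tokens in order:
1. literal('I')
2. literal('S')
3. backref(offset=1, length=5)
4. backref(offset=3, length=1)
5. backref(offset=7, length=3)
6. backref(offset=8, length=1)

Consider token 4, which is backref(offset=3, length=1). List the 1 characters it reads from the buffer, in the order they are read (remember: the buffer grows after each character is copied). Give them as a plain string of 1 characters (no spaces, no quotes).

Answer: S

Derivation:
Token 1: literal('I'). Output: "I"
Token 2: literal('S'). Output: "IS"
Token 3: backref(off=1, len=5) (overlapping!). Copied 'SSSSS' from pos 1. Output: "ISSSSSS"
Token 4: backref(off=3, len=1). Buffer before: "ISSSSSS" (len 7)
  byte 1: read out[4]='S', append. Buffer now: "ISSSSSSS"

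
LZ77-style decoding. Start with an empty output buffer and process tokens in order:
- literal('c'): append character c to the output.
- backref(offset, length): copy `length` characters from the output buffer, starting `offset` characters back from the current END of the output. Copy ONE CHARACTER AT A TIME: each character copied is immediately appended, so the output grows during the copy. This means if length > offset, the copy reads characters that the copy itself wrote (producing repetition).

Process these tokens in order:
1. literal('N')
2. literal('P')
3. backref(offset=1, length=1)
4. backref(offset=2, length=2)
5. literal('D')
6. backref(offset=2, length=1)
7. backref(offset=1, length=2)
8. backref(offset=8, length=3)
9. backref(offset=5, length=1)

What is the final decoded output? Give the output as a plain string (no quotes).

Answer: NPPPPDPPPPPPP

Derivation:
Token 1: literal('N'). Output: "N"
Token 2: literal('P'). Output: "NP"
Token 3: backref(off=1, len=1). Copied 'P' from pos 1. Output: "NPP"
Token 4: backref(off=2, len=2). Copied 'PP' from pos 1. Output: "NPPPP"
Token 5: literal('D'). Output: "NPPPPD"
Token 6: backref(off=2, len=1). Copied 'P' from pos 4. Output: "NPPPPDP"
Token 7: backref(off=1, len=2) (overlapping!). Copied 'PP' from pos 6. Output: "NPPPPDPPP"
Token 8: backref(off=8, len=3). Copied 'PPP' from pos 1. Output: "NPPPPDPPPPPP"
Token 9: backref(off=5, len=1). Copied 'P' from pos 7. Output: "NPPPPDPPPPPPP"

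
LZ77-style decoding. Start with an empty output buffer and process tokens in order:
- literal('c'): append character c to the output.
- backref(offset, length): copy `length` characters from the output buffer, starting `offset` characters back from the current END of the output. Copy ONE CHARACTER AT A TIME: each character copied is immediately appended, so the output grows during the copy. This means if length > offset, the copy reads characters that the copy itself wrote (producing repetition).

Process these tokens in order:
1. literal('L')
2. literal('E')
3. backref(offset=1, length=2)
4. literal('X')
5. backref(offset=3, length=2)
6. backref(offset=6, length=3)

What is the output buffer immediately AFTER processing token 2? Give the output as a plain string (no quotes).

Answer: LE

Derivation:
Token 1: literal('L'). Output: "L"
Token 2: literal('E'). Output: "LE"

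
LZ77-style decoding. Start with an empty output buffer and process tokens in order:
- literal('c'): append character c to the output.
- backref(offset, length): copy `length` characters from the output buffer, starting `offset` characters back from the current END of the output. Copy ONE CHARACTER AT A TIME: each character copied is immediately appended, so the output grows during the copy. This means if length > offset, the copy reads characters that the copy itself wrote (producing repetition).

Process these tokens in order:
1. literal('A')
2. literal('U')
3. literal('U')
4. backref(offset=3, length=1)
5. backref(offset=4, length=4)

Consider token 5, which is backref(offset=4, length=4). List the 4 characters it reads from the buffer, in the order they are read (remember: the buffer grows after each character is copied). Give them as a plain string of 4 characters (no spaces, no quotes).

Answer: AUUA

Derivation:
Token 1: literal('A'). Output: "A"
Token 2: literal('U'). Output: "AU"
Token 3: literal('U'). Output: "AUU"
Token 4: backref(off=3, len=1). Copied 'A' from pos 0. Output: "AUUA"
Token 5: backref(off=4, len=4). Buffer before: "AUUA" (len 4)
  byte 1: read out[0]='A', append. Buffer now: "AUUAA"
  byte 2: read out[1]='U', append. Buffer now: "AUUAAU"
  byte 3: read out[2]='U', append. Buffer now: "AUUAAUU"
  byte 4: read out[3]='A', append. Buffer now: "AUUAAUUA"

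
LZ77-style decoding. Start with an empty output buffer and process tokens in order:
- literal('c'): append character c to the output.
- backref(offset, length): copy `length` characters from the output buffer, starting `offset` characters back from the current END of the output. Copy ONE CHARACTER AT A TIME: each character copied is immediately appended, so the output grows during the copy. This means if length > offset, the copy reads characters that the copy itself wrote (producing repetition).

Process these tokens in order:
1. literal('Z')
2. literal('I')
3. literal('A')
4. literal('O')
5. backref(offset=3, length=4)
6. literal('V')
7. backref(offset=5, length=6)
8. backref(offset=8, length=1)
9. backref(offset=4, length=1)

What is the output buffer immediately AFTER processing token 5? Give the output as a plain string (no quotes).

Token 1: literal('Z'). Output: "Z"
Token 2: literal('I'). Output: "ZI"
Token 3: literal('A'). Output: "ZIA"
Token 4: literal('O'). Output: "ZIAO"
Token 5: backref(off=3, len=4) (overlapping!). Copied 'IAOI' from pos 1. Output: "ZIAOIAOI"

Answer: ZIAOIAOI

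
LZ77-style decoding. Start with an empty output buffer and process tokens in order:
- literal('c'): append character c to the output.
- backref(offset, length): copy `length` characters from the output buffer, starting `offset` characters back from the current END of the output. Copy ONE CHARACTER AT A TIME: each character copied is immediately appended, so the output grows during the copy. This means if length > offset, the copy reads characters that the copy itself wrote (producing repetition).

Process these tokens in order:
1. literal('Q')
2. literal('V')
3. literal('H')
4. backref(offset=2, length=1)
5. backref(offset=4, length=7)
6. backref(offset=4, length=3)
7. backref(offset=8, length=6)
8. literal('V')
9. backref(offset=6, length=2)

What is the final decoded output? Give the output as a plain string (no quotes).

Answer: QVHVQVHVQVHVQVHVQVHVVVQ

Derivation:
Token 1: literal('Q'). Output: "Q"
Token 2: literal('V'). Output: "QV"
Token 3: literal('H'). Output: "QVH"
Token 4: backref(off=2, len=1). Copied 'V' from pos 1. Output: "QVHV"
Token 5: backref(off=4, len=7) (overlapping!). Copied 'QVHVQVH' from pos 0. Output: "QVHVQVHVQVH"
Token 6: backref(off=4, len=3). Copied 'VQV' from pos 7. Output: "QVHVQVHVQVHVQV"
Token 7: backref(off=8, len=6). Copied 'HVQVHV' from pos 6. Output: "QVHVQVHVQVHVQVHVQVHV"
Token 8: literal('V'). Output: "QVHVQVHVQVHVQVHVQVHVV"
Token 9: backref(off=6, len=2). Copied 'VQ' from pos 15. Output: "QVHVQVHVQVHVQVHVQVHVVVQ"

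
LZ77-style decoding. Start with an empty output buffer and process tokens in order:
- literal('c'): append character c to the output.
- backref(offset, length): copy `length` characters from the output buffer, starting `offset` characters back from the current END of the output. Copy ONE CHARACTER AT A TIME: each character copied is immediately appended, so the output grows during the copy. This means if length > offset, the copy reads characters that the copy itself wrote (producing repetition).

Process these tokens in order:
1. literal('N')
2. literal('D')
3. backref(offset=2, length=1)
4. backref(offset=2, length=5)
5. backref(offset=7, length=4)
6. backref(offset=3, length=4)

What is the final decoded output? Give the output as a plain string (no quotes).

Token 1: literal('N'). Output: "N"
Token 2: literal('D'). Output: "ND"
Token 3: backref(off=2, len=1). Copied 'N' from pos 0. Output: "NDN"
Token 4: backref(off=2, len=5) (overlapping!). Copied 'DNDND' from pos 1. Output: "NDNDNDND"
Token 5: backref(off=7, len=4). Copied 'DNDN' from pos 1. Output: "NDNDNDNDDNDN"
Token 6: backref(off=3, len=4) (overlapping!). Copied 'NDNN' from pos 9. Output: "NDNDNDNDDNDNNDNN"

Answer: NDNDNDNDDNDNNDNN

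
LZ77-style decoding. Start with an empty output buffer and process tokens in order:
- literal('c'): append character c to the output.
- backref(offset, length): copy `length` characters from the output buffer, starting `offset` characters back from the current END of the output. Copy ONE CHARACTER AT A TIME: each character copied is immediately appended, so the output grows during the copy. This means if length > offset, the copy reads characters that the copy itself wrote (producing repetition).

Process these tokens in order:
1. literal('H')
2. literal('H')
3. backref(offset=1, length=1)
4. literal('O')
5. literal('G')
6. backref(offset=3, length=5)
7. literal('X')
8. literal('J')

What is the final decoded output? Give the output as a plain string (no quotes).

Token 1: literal('H'). Output: "H"
Token 2: literal('H'). Output: "HH"
Token 3: backref(off=1, len=1). Copied 'H' from pos 1. Output: "HHH"
Token 4: literal('O'). Output: "HHHO"
Token 5: literal('G'). Output: "HHHOG"
Token 6: backref(off=3, len=5) (overlapping!). Copied 'HOGHO' from pos 2. Output: "HHHOGHOGHO"
Token 7: literal('X'). Output: "HHHOGHOGHOX"
Token 8: literal('J'). Output: "HHHOGHOGHOXJ"

Answer: HHHOGHOGHOXJ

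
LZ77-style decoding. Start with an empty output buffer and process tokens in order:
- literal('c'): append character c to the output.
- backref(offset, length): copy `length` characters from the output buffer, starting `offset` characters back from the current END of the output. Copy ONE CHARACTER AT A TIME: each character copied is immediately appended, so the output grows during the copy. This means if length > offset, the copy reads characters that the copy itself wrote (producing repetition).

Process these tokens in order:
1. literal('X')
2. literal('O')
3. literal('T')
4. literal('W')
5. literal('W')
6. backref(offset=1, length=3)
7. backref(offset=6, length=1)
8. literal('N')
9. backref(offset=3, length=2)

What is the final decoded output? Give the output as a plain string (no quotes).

Token 1: literal('X'). Output: "X"
Token 2: literal('O'). Output: "XO"
Token 3: literal('T'). Output: "XOT"
Token 4: literal('W'). Output: "XOTW"
Token 5: literal('W'). Output: "XOTWW"
Token 6: backref(off=1, len=3) (overlapping!). Copied 'WWW' from pos 4. Output: "XOTWWWWW"
Token 7: backref(off=6, len=1). Copied 'T' from pos 2. Output: "XOTWWWWWT"
Token 8: literal('N'). Output: "XOTWWWWWTN"
Token 9: backref(off=3, len=2). Copied 'WT' from pos 7. Output: "XOTWWWWWTNWT"

Answer: XOTWWWWWTNWT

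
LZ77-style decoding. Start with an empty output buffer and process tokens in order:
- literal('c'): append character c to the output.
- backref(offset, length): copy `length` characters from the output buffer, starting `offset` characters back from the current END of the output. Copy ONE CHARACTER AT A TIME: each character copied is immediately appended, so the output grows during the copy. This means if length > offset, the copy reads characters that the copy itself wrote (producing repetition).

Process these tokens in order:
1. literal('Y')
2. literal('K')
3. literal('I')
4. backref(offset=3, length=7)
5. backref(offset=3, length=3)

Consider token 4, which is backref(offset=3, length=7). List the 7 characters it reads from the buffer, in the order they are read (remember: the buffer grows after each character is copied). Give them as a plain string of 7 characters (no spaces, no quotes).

Answer: YKIYKIY

Derivation:
Token 1: literal('Y'). Output: "Y"
Token 2: literal('K'). Output: "YK"
Token 3: literal('I'). Output: "YKI"
Token 4: backref(off=3, len=7). Buffer before: "YKI" (len 3)
  byte 1: read out[0]='Y', append. Buffer now: "YKIY"
  byte 2: read out[1]='K', append. Buffer now: "YKIYK"
  byte 3: read out[2]='I', append. Buffer now: "YKIYKI"
  byte 4: read out[3]='Y', append. Buffer now: "YKIYKIY"
  byte 5: read out[4]='K', append. Buffer now: "YKIYKIYK"
  byte 6: read out[5]='I', append. Buffer now: "YKIYKIYKI"
  byte 7: read out[6]='Y', append. Buffer now: "YKIYKIYKIY"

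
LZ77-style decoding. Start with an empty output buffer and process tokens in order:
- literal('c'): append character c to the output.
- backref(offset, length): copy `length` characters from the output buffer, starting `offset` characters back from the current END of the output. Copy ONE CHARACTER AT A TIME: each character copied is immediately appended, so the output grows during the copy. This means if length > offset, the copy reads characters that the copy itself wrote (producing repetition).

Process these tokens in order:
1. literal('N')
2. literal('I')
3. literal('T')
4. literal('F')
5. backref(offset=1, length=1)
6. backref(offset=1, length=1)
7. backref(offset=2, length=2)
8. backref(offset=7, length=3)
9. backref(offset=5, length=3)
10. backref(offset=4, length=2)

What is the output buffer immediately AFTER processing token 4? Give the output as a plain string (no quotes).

Answer: NITF

Derivation:
Token 1: literal('N'). Output: "N"
Token 2: literal('I'). Output: "NI"
Token 3: literal('T'). Output: "NIT"
Token 4: literal('F'). Output: "NITF"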